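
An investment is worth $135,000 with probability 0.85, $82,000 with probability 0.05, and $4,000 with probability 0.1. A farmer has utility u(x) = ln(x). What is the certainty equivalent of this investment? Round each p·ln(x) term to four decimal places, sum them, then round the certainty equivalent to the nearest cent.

$92,614.41

E[u] = 0.85·ln(135000) + 0.05·ln(82000) + 0.1·ln(4000) = 10.0411 + 0.5657 + 0.8294 = 11.4362
CE = e^11.4362 ≈ 92614.41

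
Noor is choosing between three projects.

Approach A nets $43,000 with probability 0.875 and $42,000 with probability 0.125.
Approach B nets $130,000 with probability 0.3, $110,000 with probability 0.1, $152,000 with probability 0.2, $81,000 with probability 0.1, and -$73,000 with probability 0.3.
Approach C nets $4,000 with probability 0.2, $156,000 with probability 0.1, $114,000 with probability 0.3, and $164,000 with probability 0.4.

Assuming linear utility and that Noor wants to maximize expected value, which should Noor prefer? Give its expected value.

Approach A = 0.875 × 43000 + 0.125 × 42000 = 37625 + 5250 = 42875
Approach B = 0.3 × 130000 + 0.1 × 110000 + 0.2 × 152000 + 0.1 × 81000 + 0.3 × (-73000) = 39000 + 11000 + 30400 + 8100 − 21900 = 66600
Approach C = 0.2 × 4000 + 0.1 × 156000 + 0.3 × 114000 + 0.4 × 164000 = 800 + 15600 + 34200 + 65600 = 116200

Approach C ($116,200)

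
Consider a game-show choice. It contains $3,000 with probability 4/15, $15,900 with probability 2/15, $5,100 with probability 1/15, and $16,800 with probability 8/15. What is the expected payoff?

EV = 4/15 × 3000 + 2/15 × 15900 + 1/15 × 5100 + 8/15 × 16800 = 800 + 2120 + 340 + 8960 = 12220

$12,220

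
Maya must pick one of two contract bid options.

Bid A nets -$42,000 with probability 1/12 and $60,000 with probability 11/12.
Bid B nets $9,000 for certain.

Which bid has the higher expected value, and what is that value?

Bid A = 1/12 × (-42000) + 11/12 × 60000 = -3500 + 55000 = 51500
Bid B: 9000 (certain)

Bid A ($51,500)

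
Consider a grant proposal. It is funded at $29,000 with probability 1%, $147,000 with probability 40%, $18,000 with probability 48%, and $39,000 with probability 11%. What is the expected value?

EV = 0.01 × 29000 + 0.4 × 147000 + 0.48 × 18000 + 0.11 × 39000 = 290 + 58800 + 8640 + 4290 = 72020

$72,020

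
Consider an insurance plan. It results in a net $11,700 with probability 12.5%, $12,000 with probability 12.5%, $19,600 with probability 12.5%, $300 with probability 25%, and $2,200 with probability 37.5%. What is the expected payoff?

EV = 0.125 × 11700 + 0.125 × 12000 + 0.125 × 19600 + 0.25 × 300 + 0.375 × 2200 = 1462.5 + 1500 + 2450 + 75 + 825 = 6312.5

$6,312.50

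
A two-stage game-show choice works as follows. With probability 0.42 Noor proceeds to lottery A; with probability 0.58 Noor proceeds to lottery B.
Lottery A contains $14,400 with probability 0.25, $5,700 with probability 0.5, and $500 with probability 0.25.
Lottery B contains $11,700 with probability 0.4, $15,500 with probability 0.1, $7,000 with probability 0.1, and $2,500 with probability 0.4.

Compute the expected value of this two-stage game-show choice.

$7,360.90

EV(A) = 0.25 × 14400 + 0.5 × 5700 + 0.25 × 500 = 3600 + 2850 + 125 = 6575
EV(B) = 0.4 × 11700 + 0.1 × 15500 + 0.1 × 7000 + 0.4 × 2500 = 4680 + 1550 + 700 + 1000 = 7930
Overall = 0.42 × 6575 + 0.58 × 7930 = 2761.5 + 4599.4 = 7360.9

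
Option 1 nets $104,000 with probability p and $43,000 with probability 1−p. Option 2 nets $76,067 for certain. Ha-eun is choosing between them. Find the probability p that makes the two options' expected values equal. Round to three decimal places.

p = 0.542

p·104000 + (1−p)·43000 = 76067
61000p + 43000 = 76067
p = (76067 − 43000) / 61000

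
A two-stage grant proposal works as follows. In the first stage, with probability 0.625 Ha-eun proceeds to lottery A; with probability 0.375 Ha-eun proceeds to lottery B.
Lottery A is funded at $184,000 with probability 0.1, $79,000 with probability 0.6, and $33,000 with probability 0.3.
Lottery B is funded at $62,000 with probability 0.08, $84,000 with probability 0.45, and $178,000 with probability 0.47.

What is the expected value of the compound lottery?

EV(A) = 0.1 × 184000 + 0.6 × 79000 + 0.3 × 33000 = 18400 + 47400 + 9900 = 75700
EV(B) = 0.08 × 62000 + 0.45 × 84000 + 0.47 × 178000 = 4960 + 37800 + 83660 = 126420
Overall = 0.625 × 75700 + 0.375 × 126420 = 47312.5 + 47407.5 = 94720

$94,720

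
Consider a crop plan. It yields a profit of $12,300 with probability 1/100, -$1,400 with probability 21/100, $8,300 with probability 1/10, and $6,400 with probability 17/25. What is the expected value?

EV = 1/100 × 12300 + 21/100 × (-1400) + 1/10 × 8300 + 17/25 × 6400 = 123 − 294 + 830 + 4352 = 5011

$5,011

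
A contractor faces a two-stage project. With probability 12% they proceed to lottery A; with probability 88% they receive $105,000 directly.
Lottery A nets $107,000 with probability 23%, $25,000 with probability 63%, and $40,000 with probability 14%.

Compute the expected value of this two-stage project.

EV(A) = 0.23 × 107000 + 0.63 × 25000 + 0.14 × 40000 = 24610 + 15750 + 5600 = 45960
Branch B: 105000 (certain)
Overall = 0.12 × 45960 + 0.88 × 105000 = 5515.2 + 92400 = 97915.2

$97,915.20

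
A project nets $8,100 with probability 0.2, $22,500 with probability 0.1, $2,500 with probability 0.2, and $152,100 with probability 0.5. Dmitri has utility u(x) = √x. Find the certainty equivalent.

$56,644

E[u] = 0.2·√8100 + 0.1·√22500 + 0.2·√2500 + 0.5·√152100 = 0.2·90 + 0.1·150 + 0.2·50 + 0.5·390 = 238
CE = (238)² = 56644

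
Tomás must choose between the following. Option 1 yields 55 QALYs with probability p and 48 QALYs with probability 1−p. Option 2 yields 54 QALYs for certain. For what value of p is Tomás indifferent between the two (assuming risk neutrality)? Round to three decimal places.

p = 0.857

p·55 + (1−p)·48 = 54
7p + 48 = 54
p = (54 − 48) / 7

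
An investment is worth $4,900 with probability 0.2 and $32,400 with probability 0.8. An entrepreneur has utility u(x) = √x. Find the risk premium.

E[u] = 0.2·√4900 + 0.8·√32400 = 0.2·70 + 0.8·180 = 158
CE = (158)² = 24964
Risk premium = EV − CE = 26900 − 24964 = 1936

$1,936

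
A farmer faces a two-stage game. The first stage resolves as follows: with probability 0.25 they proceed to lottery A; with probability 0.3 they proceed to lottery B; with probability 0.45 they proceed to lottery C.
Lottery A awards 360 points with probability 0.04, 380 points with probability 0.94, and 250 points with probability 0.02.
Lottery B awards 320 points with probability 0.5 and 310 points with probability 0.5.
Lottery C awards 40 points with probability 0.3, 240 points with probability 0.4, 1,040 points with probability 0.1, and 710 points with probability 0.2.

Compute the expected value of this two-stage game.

EV(A) = 0.04 × 360 + 0.94 × 380 + 0.02 × 250 = 14.4 + 357.2 + 5 = 376.6
EV(B) = 0.5 × 320 + 0.5 × 310 = 160 + 155 = 315
EV(C) = 0.3 × 40 + 0.4 × 240 + 0.1 × 1040 + 0.2 × 710 = 12 + 96 + 104 + 142 = 354
Overall = 0.25 × 376.6 + 0.3 × 315 + 0.45 × 354 = 94.15 + 94.5 + 159.3 = 347.95

347.95 points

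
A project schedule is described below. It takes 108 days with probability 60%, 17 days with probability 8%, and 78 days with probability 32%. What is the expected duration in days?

91.12 days

EV = 0.6 × 108 + 0.08 × 17 + 0.32 × 78 = 64.8 + 1.36 + 24.96 = 91.12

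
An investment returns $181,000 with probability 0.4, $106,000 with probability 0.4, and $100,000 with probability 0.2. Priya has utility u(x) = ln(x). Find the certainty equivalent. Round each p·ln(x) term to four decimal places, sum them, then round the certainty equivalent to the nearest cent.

E[u] = 0.4·ln(181000) + 0.4·ln(106000) + 0.2·ln(100000) = 4.8425 + 4.6285 + 2.3026 = 11.7736
CE = e^11.7736 ≈ 129780.52

$129,780.52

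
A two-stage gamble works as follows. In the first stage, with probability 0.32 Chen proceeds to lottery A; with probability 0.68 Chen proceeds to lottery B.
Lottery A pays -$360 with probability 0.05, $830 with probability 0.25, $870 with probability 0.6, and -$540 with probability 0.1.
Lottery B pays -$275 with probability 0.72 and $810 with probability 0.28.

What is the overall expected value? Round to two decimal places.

$229.98

EV(A) = 0.05 × (-360) + 0.25 × 830 + 0.6 × 870 + 0.1 × (-540) = -18 + 207.5 + 522 − 54 = 657.5
EV(B) = 0.72 × (-275) + 0.28 × 810 = -198 + 226.8 = 28.8
Overall = 0.32 × 657.5 + 0.68 × 28.8 = 210.4 + 19.584 = 229.984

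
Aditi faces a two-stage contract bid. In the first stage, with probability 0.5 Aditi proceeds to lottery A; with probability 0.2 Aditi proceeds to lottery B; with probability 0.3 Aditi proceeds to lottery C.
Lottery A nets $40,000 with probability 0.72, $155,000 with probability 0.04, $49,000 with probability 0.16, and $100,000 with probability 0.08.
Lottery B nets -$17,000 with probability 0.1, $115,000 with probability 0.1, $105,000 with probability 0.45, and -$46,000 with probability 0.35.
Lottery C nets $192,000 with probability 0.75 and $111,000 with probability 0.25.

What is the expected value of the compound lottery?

$85,135

EV(A) = 0.72 × 40000 + 0.04 × 155000 + 0.16 × 49000 + 0.08 × 100000 = 28800 + 6200 + 7840 + 8000 = 50840
EV(B) = 0.1 × (-17000) + 0.1 × 115000 + 0.45 × 105000 + 0.35 × (-46000) = -1700 + 11500 + 47250 − 16100 = 40950
EV(C) = 0.75 × 192000 + 0.25 × 111000 = 144000 + 27750 = 171750
Overall = 0.5 × 50840 + 0.2 × 40950 + 0.3 × 171750 = 25420 + 8190 + 51525 = 85135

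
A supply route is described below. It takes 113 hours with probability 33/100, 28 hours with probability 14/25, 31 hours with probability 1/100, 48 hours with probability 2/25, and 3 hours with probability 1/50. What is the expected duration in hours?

EV = 33/100 × 113 + 14/25 × 28 + 1/100 × 31 + 2/25 × 48 + 1/50 × 3 = 37.29 + 15.68 + 0.31 + 3.84 + 0.06 = 57.18

57.18 hours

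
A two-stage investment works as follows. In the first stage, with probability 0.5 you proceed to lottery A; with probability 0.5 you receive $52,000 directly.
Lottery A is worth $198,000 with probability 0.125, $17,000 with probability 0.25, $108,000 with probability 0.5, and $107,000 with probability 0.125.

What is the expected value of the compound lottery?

EV(A) = 0.125 × 198000 + 0.25 × 17000 + 0.5 × 108000 + 0.125 × 107000 = 24750 + 4250 + 54000 + 13375 = 96375
Branch B: 52000 (certain)
Overall = 0.5 × 96375 + 0.5 × 52000 = 48187.5 + 26000 = 74187.5

$74,187.50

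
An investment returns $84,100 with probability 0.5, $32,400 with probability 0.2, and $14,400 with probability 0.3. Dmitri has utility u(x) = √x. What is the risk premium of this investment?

$5,761

E[u] = 0.5·√84100 + 0.2·√32400 + 0.3·√14400 = 0.5·290 + 0.2·180 + 0.3·120 = 217
CE = (217)² = 47089
Risk premium = EV − CE = 52850 − 47089 = 5761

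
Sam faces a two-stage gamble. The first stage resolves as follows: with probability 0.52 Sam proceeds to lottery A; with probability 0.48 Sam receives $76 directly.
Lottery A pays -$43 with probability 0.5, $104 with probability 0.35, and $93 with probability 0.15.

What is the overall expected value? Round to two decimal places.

EV(A) = 0.5 × (-43) + 0.35 × 104 + 0.15 × 93 = -21.5 + 36.4 + 13.95 = 28.85
Branch B: 76 (certain)
Overall = 0.52 × 28.85 + 0.48 × 76 = 15.002 + 36.48 = 51.482

$51.48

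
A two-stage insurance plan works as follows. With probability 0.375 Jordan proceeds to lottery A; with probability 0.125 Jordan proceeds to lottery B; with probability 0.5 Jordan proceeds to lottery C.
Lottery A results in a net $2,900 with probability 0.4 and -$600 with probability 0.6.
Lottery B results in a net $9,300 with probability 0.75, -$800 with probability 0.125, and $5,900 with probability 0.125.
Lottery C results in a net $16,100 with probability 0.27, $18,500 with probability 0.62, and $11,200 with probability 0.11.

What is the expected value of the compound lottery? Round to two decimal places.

$9,776.06

EV(A) = 0.4 × 2900 + 0.6 × (-600) = 1160 − 360 = 800
EV(B) = 0.75 × 9300 + 0.125 × (-800) + 0.125 × 5900 = 6975 − 100 + 737.5 = 7612.5
EV(C) = 0.27 × 16100 + 0.62 × 18500 + 0.11 × 11200 = 4347 + 11470 + 1232 = 17049
Overall = 0.375 × 800 + 0.125 × 7612.5 + 0.5 × 17049 = 300 + 951.5625 + 8524.5 = 9776.0625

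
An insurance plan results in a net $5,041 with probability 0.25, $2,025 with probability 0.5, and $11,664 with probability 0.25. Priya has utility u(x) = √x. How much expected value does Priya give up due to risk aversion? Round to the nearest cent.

E[u] = 0.25·√5041 + 0.5·√2025 + 0.25·√11664 = 0.25·71 + 0.5·45 + 0.25·108 = 67.25
CE = (67.25)² = 4522.5625
Risk premium = EV − CE = 5188.75 − 4522.5625 = 666.1875

$666.19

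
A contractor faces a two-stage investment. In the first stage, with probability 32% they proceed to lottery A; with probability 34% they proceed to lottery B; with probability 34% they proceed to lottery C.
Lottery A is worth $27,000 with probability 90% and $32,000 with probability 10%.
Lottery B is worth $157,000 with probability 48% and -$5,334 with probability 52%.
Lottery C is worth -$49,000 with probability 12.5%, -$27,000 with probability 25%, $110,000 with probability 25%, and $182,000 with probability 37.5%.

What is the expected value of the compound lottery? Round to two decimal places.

$61,656.85

EV(A) = 0.9 × 27000 + 0.1 × 32000 = 24300 + 3200 = 27500
EV(B) = 0.48 × 157000 + 0.52 × (-5334) = 75360 − 2773.68 = 72586.32
EV(C) = 0.125 × (-49000) + 0.25 × (-27000) + 0.25 × 110000 + 0.375 × 182000 = -6125 − 6750 + 27500 + 68250 = 82875
Overall = 0.32 × 27500 + 0.34 × 72586.32 + 0.34 × 82875 = 8800 + 24679.3488 + 28177.5 = 61656.8488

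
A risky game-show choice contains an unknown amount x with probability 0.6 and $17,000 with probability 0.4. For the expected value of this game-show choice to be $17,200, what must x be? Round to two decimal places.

x = $17,333.33

0.6·x + 0.4·17000 = 17200
0.6·x = 17200 − 6800 = 10400
x = 10400 / 0.6 = 17333.3333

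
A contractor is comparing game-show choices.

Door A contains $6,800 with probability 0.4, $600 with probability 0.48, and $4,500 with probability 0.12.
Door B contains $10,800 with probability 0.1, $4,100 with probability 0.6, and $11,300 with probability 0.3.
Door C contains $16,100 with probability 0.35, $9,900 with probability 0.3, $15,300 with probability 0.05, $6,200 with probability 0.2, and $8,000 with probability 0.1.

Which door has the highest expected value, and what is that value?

Door A = 0.4 × 6800 + 0.48 × 600 + 0.12 × 4500 = 2720 + 288 + 540 = 3548
Door B = 0.1 × 10800 + 0.6 × 4100 + 0.3 × 11300 = 1080 + 2460 + 3390 = 6930
Door C = 0.35 × 16100 + 0.3 × 9900 + 0.05 × 15300 + 0.2 × 6200 + 0.1 × 8000 = 5635 + 2970 + 765 + 1240 + 800 = 11410

Door C ($11,410)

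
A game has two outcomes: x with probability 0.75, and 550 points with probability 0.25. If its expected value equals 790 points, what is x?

0.75·x + 0.25·550 = 790
0.75·x = 790 − 137.5 = 652.5
x = 652.5 / 0.75 = 870

x = 870 points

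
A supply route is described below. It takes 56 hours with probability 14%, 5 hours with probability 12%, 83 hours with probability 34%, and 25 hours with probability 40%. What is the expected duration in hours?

EV = 0.14 × 56 + 0.12 × 5 + 0.34 × 83 + 0.4 × 25 = 7.84 + 0.6 + 28.22 + 10 = 46.66

46.66 hours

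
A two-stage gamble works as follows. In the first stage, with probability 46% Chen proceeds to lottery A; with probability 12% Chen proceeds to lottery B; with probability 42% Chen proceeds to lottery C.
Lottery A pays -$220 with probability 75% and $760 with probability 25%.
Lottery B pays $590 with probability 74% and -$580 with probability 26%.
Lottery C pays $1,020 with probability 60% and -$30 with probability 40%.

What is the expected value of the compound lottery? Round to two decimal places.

$297.80

EV(A) = 0.75 × (-220) + 0.25 × 760 = -165 + 190 = 25
EV(B) = 0.74 × 590 + 0.26 × (-580) = 436.6 − 150.8 = 285.8
EV(C) = 0.6 × 1020 + 0.4 × (-30) = 612 − 12 = 600
Overall = 0.46 × 25 + 0.12 × 285.8 + 0.42 × 600 = 11.5 + 34.296 + 252 = 297.796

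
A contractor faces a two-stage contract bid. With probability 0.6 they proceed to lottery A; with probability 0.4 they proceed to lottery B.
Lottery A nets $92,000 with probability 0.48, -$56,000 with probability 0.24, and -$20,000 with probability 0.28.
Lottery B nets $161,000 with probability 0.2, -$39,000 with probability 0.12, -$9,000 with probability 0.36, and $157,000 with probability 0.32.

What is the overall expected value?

EV(A) = 0.48 × 92000 + 0.24 × (-56000) + 0.28 × (-20000) = 44160 − 13440 − 5600 = 25120
EV(B) = 0.2 × 161000 + 0.12 × (-39000) + 0.36 × (-9000) + 0.32 × 157000 = 32200 − 4680 − 3240 + 50240 = 74520
Overall = 0.6 × 25120 + 0.4 × 74520 = 15072 + 29808 = 44880

$44,880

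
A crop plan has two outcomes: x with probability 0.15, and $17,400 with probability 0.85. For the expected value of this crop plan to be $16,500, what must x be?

0.15·x + 0.85·17400 = 16500
0.15·x = 16500 − 14790 = 1710
x = 1710 / 0.15 = 11400

x = $11,400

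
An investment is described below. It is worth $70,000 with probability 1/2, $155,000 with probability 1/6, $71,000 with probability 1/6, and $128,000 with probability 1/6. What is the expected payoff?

EV = 1/2 × 70000 + 1/6 × 155000 + 1/6 × 71000 + 1/6 × 128000 = 35000 + 25833.3333 + 11833.3333 + 21333.3333 = 94000

$94,000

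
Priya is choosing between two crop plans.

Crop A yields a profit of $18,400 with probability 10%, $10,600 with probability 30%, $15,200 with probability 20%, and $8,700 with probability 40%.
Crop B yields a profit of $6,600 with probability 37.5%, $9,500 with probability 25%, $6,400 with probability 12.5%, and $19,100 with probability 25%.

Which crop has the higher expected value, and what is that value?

Crop A ($11,540)

Crop A = 0.1 × 18400 + 0.3 × 10600 + 0.2 × 15200 + 0.4 × 8700 = 1840 + 3180 + 3040 + 3480 = 11540
Crop B = 0.375 × 6600 + 0.25 × 9500 + 0.125 × 6400 + 0.25 × 19100 = 2475 + 2375 + 800 + 4775 = 10425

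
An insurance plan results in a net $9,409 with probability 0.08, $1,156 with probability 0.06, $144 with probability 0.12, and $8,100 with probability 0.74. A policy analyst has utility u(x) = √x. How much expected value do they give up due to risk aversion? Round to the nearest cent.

E[u] = 0.08·√9409 + 0.06·√1156 + 0.12·√144 + 0.74·√8100 = 0.08·97 + 0.06·34 + 0.12·12 + 0.74·90 = 77.84
CE = (77.84)² = 6059.0656
Risk premium = EV − CE = 6833.36 − 6059.0656 = 774.2944

$774.29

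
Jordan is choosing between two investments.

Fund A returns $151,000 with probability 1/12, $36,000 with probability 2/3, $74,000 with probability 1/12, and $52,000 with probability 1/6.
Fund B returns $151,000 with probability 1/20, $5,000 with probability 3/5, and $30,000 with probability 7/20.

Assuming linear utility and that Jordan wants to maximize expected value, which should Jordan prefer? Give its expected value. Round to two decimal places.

Fund A = 1/12 × 151000 + 2/3 × 36000 + 1/12 × 74000 + 1/6 × 52000 = 12583.3333 + 24000 + 6166.6667 + 8666.6667 = 51416.6667
Fund B = 1/20 × 151000 + 3/5 × 5000 + 7/20 × 30000 = 7550 + 3000 + 10500 = 21050

Fund A ($51,416.67)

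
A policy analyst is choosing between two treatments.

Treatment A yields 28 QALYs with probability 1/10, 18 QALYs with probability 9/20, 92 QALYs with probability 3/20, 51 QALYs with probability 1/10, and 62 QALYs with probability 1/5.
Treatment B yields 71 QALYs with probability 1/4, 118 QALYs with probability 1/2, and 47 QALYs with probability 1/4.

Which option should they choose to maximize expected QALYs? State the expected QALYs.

Treatment B (88.5 QALYs)

Treatment A = 1/10 × 28 + 9/20 × 18 + 3/20 × 92 + 1/10 × 51 + 1/5 × 62 = 2.8 + 8.1 + 13.8 + 5.1 + 12.4 = 42.2
Treatment B = 1/4 × 71 + 1/2 × 118 + 1/4 × 47 = 17.75 + 59 + 11.75 = 88.5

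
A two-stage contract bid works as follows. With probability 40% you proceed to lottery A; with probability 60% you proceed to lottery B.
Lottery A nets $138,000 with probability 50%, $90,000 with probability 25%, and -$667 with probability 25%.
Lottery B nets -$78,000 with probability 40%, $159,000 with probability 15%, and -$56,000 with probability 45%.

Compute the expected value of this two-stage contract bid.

$17,003.30

EV(A) = 0.5 × 138000 + 0.25 × 90000 + 0.25 × (-667) = 69000 + 22500 − 166.75 = 91333.25
EV(B) = 0.4 × (-78000) + 0.15 × 159000 + 0.45 × (-56000) = -31200 + 23850 − 25200 = -32550
Overall = 0.4 × 91333.25 + 0.6 × (-32550) = 36533.3 − 19530 = 17003.3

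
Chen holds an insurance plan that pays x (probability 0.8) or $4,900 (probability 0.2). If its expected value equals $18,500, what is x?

x = $21,900

0.8·x + 0.2·4900 = 18500
0.8·x = 18500 − 980 = 17520
x = 17520 / 0.8 = 21900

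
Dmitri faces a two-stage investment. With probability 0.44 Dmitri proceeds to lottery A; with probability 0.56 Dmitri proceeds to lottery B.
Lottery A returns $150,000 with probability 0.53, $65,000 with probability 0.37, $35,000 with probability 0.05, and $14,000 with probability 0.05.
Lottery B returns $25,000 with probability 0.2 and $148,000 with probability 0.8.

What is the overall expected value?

EV(A) = 0.53 × 150000 + 0.37 × 65000 + 0.05 × 35000 + 0.05 × 14000 = 79500 + 24050 + 1750 + 700 = 106000
EV(B) = 0.2 × 25000 + 0.8 × 148000 = 5000 + 118400 = 123400
Overall = 0.44 × 106000 + 0.56 × 123400 = 46640 + 69104 = 115744

$115,744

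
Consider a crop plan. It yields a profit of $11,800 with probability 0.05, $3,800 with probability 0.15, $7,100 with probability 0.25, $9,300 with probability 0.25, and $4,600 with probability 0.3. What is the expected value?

EV = 0.05 × 11800 + 0.15 × 3800 + 0.25 × 7100 + 0.25 × 9300 + 0.3 × 4600 = 590 + 570 + 1775 + 2325 + 1380 = 6640

$6,640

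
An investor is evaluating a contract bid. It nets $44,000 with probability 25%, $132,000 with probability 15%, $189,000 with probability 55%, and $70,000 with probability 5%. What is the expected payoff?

$138,250

EV = 0.25 × 44000 + 0.15 × 132000 + 0.55 × 189000 + 0.05 × 70000 = 11000 + 19800 + 103950 + 3500 = 138250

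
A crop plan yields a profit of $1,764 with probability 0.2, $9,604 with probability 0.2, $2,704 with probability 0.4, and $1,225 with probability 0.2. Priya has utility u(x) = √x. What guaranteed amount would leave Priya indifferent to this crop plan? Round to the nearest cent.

$3,113.64

E[u] = 0.2·√1764 + 0.2·√9604 + 0.4·√2704 + 0.2·√1225 = 0.2·42 + 0.2·98 + 0.4·52 + 0.2·35 = 55.8
CE = (55.8)² = 3113.64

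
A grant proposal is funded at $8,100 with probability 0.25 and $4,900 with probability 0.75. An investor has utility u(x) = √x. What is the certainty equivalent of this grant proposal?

E[u] = 0.25·√8100 + 0.75·√4900 = 0.25·90 + 0.75·70 = 75
CE = (75)² = 5625

$5,625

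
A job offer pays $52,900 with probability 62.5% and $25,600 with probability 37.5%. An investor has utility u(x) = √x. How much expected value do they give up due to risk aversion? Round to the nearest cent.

E[u] = 0.625·√52900 + 0.375·√25600 = 0.625·230 + 0.375·160 = 203.75
CE = (203.75)² = 41514.0625
Risk premium = EV − CE = 42662.5 − 41514.0625 = 1148.4375

$1,148.44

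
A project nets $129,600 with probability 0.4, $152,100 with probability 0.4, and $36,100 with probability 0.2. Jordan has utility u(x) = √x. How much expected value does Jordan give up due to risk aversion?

E[u] = 0.4·√129600 + 0.4·√152100 + 0.2·√36100 = 0.4·360 + 0.4·390 + 0.2·190 = 338
CE = (338)² = 114244
Risk premium = EV − CE = 119900 − 114244 = 5656

$5,656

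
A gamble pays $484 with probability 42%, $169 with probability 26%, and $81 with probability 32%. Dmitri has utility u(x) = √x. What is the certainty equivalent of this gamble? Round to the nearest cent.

$240.25

E[u] = 0.42·√484 + 0.26·√169 + 0.32·√81 = 0.42·22 + 0.26·13 + 0.32·9 = 15.5
CE = (15.5)² = 240.25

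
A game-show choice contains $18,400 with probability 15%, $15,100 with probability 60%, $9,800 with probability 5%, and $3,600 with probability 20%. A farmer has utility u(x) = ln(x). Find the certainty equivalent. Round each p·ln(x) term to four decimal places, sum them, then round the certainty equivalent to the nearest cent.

E[u] = 0.15·ln(18400) + 0.6·ln(15100) + 0.05·ln(9800) + 0.2·ln(3600) = 1.4730 + 5.7735 + 0.4595 + 1.6377 = 9.3437
CE = e^9.3437 ≈ 11426.61

$11,426.61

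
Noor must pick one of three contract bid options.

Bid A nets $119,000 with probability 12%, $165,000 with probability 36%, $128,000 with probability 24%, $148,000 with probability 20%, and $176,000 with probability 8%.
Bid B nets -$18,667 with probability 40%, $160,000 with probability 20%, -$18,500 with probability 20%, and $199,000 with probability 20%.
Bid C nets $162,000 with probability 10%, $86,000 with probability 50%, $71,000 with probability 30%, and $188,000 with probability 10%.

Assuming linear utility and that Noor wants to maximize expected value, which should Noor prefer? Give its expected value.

Bid A = 0.12 × 119000 + 0.36 × 165000 + 0.24 × 128000 + 0.2 × 148000 + 0.08 × 176000 = 14280 + 59400 + 30720 + 29600 + 14080 = 148080
Bid B = 0.4 × (-18667) + 0.2 × 160000 + 0.2 × (-18500) + 0.2 × 199000 = -7466.8 + 32000 − 3700 + 39800 = 60633.2
Bid C = 0.1 × 162000 + 0.5 × 86000 + 0.3 × 71000 + 0.1 × 188000 = 16200 + 43000 + 21300 + 18800 = 99300

Bid A ($148,080)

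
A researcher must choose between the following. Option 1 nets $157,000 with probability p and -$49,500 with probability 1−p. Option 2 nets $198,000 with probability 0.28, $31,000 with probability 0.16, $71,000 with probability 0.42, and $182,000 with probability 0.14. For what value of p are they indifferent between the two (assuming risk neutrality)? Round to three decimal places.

EV(Option 2) = 0.28 × 198000 + 0.16 × 31000 + 0.42 × 71000 + 0.14 × 182000 = 55440 + 4960 + 29820 + 25480 = 115700
p·157000 + (1−p)·(-49500) = 115700
206500p − 49500 = 115700
p = (115700 + 49500) / 206500

p = 0.800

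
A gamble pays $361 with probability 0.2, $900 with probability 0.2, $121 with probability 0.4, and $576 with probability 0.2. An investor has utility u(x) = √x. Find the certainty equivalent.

E[u] = 0.2·√361 + 0.2·√900 + 0.4·√121 + 0.2·√576 = 0.2·19 + 0.2·30 + 0.4·11 + 0.2·24 = 19
CE = (19)² = 361

$361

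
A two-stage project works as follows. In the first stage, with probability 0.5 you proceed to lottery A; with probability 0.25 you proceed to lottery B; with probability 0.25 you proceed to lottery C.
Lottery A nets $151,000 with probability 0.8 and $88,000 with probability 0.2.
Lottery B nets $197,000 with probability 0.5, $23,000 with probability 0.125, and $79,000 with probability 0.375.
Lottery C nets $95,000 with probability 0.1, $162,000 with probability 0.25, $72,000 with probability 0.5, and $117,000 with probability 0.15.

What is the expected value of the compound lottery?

$127,837.50

EV(A) = 0.8 × 151000 + 0.2 × 88000 = 120800 + 17600 = 138400
EV(B) = 0.5 × 197000 + 0.125 × 23000 + 0.375 × 79000 = 98500 + 2875 + 29625 = 131000
EV(C) = 0.1 × 95000 + 0.25 × 162000 + 0.5 × 72000 + 0.15 × 117000 = 9500 + 40500 + 36000 + 17550 = 103550
Overall = 0.5 × 138400 + 0.25 × 131000 + 0.25 × 103550 = 69200 + 32750 + 25887.5 = 127837.5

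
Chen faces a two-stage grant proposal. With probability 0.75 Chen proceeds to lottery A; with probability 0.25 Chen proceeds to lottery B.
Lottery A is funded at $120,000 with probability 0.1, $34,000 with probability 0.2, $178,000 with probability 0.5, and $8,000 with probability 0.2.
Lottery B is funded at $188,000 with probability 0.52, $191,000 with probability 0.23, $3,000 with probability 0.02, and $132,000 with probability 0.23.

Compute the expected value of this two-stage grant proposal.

$125,077.50

EV(A) = 0.1 × 120000 + 0.2 × 34000 + 0.5 × 178000 + 0.2 × 8000 = 12000 + 6800 + 89000 + 1600 = 109400
EV(B) = 0.52 × 188000 + 0.23 × 191000 + 0.02 × 3000 + 0.23 × 132000 = 97760 + 43930 + 60 + 30360 = 172110
Overall = 0.75 × 109400 + 0.25 × 172110 = 82050 + 43027.5 = 125077.5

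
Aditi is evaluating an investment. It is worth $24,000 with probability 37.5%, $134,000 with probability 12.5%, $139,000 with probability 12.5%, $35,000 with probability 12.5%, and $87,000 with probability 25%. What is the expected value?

$69,250

EV = 0.375 × 24000 + 0.125 × 134000 + 0.125 × 139000 + 0.125 × 35000 + 0.25 × 87000 = 9000 + 16750 + 17375 + 4375 + 21750 = 69250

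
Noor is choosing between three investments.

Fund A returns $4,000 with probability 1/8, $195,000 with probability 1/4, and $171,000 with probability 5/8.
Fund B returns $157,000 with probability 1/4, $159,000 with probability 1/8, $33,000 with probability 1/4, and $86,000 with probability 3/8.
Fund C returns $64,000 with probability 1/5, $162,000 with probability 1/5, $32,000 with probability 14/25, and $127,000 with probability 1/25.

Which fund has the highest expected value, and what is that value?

Fund A = 1/8 × 4000 + 1/4 × 195000 + 5/8 × 171000 = 500 + 48750 + 106875 = 156125
Fund B = 1/4 × 157000 + 1/8 × 159000 + 1/4 × 33000 + 3/8 × 86000 = 39250 + 19875 + 8250 + 32250 = 99625
Fund C = 1/5 × 64000 + 1/5 × 162000 + 14/25 × 32000 + 1/25 × 127000 = 12800 + 32400 + 17920 + 5080 = 68200

Fund A ($156,125)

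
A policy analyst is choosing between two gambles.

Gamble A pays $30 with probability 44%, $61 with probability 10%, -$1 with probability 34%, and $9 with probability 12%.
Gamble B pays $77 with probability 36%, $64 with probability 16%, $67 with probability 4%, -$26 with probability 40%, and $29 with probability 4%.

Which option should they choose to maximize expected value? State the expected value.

Gamble B ($31.40)

Gamble A = 0.44 × 30 + 0.1 × 61 + 0.34 × (-1) + 0.12 × 9 = 13.2 + 6.1 − 0.34 + 1.08 = 20.04
Gamble B = 0.36 × 77 + 0.16 × 64 + 0.04 × 67 + 0.4 × (-26) + 0.04 × 29 = 27.72 + 10.24 + 2.68 − 10.4 + 1.16 = 31.4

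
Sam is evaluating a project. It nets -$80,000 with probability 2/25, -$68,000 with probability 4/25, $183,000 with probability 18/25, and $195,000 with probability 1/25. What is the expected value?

$122,280

EV = 2/25 × (-80000) + 4/25 × (-68000) + 18/25 × 183000 + 1/25 × 195000 = -6400 − 10880 + 131760 + 7800 = 122280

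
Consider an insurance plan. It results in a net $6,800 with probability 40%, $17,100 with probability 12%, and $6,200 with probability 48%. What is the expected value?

$7,748

EV = 0.4 × 6800 + 0.12 × 17100 + 0.48 × 6200 = 2720 + 2052 + 2976 = 7748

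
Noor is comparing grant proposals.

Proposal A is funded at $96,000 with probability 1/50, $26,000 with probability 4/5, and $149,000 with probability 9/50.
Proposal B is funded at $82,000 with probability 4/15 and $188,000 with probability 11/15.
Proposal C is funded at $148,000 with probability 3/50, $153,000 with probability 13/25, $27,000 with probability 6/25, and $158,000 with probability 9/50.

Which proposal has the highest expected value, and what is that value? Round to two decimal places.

Proposal B ($159,733.33)

Proposal A = 1/50 × 96000 + 4/5 × 26000 + 9/50 × 149000 = 1920 + 20800 + 26820 = 49540
Proposal B = 4/15 × 82000 + 11/15 × 188000 = 21866.6667 + 137866.6667 = 159733.3333
Proposal C = 3/50 × 148000 + 13/25 × 153000 + 6/25 × 27000 + 9/50 × 158000 = 8880 + 79560 + 6480 + 28440 = 123360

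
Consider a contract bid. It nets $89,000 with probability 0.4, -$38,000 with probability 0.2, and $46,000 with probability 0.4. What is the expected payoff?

EV = 0.4 × 89000 + 0.2 × (-38000) + 0.4 × 46000 = 35600 − 7600 + 18400 = 46400

$46,400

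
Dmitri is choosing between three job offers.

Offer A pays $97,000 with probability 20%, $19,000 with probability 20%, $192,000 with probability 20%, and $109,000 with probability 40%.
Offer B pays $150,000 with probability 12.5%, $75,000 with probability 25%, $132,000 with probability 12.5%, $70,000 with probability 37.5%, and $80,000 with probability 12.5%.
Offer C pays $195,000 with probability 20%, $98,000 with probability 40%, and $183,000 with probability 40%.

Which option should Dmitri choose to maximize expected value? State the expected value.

Offer A = 0.2 × 97000 + 0.2 × 19000 + 0.2 × 192000 + 0.4 × 109000 = 19400 + 3800 + 38400 + 43600 = 105200
Offer B = 0.125 × 150000 + 0.25 × 75000 + 0.125 × 132000 + 0.375 × 70000 + 0.125 × 80000 = 18750 + 18750 + 16500 + 26250 + 10000 = 90250
Offer C = 0.2 × 195000 + 0.4 × 98000 + 0.4 × 183000 = 39000 + 39200 + 73200 = 151400

Offer C ($151,400)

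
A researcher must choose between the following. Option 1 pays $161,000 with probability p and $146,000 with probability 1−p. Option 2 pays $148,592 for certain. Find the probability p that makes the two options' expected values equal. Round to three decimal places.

p = 0.173

p·161000 + (1−p)·146000 = 148592
15000p + 146000 = 148592
p = (148592 − 146000) / 15000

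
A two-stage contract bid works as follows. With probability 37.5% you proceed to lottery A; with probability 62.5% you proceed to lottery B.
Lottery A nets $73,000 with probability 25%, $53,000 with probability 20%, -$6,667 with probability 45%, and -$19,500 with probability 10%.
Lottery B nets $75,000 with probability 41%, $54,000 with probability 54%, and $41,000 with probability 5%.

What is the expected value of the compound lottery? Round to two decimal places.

EV(A) = 0.25 × 73000 + 0.2 × 53000 + 0.45 × (-6667) + 0.1 × (-19500) = 18250 + 10600 − 3000.15 − 1950 = 23899.85
EV(B) = 0.41 × 75000 + 0.54 × 54000 + 0.05 × 41000 = 30750 + 29160 + 2050 = 61960
Overall = 0.375 × 23899.85 + 0.625 × 61960 = 8962.44375 + 38725 = 47687.44375

$47,687.44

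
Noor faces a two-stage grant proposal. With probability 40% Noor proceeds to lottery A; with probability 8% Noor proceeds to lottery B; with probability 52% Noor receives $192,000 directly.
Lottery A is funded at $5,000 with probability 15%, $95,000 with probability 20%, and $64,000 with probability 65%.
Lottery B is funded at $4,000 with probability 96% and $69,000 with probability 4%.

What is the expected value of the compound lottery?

$124,908

EV(A) = 0.15 × 5000 + 0.2 × 95000 + 0.65 × 64000 = 750 + 19000 + 41600 = 61350
EV(B) = 0.96 × 4000 + 0.04 × 69000 = 3840 + 2760 = 6600
Branch C: 192000 (certain)
Overall = 0.4 × 61350 + 0.08 × 6600 + 0.52 × 192000 = 24540 + 528 + 99840 = 124908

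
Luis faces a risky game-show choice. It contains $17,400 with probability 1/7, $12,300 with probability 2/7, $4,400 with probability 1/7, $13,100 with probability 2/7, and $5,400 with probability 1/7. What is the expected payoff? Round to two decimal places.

$11,142.86

EV = 1/7 × 17400 + 2/7 × 12300 + 1/7 × 4400 + 2/7 × 13100 + 1/7 × 5400 = 2485.7143 + 3514.2857 + 628.5714 + 3742.8571 + 771.4286 = 11142.8571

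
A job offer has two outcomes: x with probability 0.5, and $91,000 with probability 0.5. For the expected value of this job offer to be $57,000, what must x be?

0.5·x + 0.5·91000 = 57000
0.5·x = 57000 − 45500 = 11500
x = 11500 / 0.5 = 23000

x = $23,000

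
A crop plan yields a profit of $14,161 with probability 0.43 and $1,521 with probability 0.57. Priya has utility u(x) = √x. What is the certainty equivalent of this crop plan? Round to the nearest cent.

$5,387.56

E[u] = 0.43·√14161 + 0.57·√1521 = 0.43·119 + 0.57·39 = 73.4
CE = (73.4)² = 5387.56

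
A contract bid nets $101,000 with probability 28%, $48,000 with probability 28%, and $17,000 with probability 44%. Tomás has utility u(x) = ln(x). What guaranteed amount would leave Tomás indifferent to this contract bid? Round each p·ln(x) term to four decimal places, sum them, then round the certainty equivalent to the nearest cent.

$37,440.19

E[u] = 0.28·ln(101000) + 0.28·ln(48000) + 0.44·ln(17000) = 3.2264 + 3.0181 + 4.2860 = 10.5305
CE = e^10.5305 ≈ 37440.19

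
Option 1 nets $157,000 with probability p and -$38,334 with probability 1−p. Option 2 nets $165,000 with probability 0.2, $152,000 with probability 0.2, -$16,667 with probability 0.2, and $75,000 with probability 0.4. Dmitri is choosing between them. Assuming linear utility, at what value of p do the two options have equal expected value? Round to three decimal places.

p = 0.657

EV(Option 2) = 0.2 × 165000 + 0.2 × 152000 + 0.2 × (-16667) + 0.4 × 75000 = 33000 + 30400 − 3333.4 + 30000 = 90066.6
p·157000 + (1−p)·(-38334) = 90066.6
195334p − 38334 = 90066.6
p = (90066.6 + 38334) / 195334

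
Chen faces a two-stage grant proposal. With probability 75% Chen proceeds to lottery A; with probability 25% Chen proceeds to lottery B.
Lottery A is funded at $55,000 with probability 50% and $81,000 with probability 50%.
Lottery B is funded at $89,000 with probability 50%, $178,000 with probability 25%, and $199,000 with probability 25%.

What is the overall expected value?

$85,687.50

EV(A) = 0.5 × 55000 + 0.5 × 81000 = 27500 + 40500 = 68000
EV(B) = 0.5 × 89000 + 0.25 × 178000 + 0.25 × 199000 = 44500 + 44500 + 49750 = 138750
Overall = 0.75 × 68000 + 0.25 × 138750 = 51000 + 34687.5 = 85687.5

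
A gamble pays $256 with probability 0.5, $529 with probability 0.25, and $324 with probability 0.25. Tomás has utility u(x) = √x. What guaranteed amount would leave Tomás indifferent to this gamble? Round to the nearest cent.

$333.06

E[u] = 0.5·√256 + 0.25·√529 + 0.25·√324 = 0.5·16 + 0.25·23 + 0.25·18 = 18.25
CE = (18.25)² = 333.0625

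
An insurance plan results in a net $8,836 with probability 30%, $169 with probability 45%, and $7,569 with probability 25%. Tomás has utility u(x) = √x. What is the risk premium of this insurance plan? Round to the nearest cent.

E[u] = 0.3·√8836 + 0.45·√169 + 0.25·√7569 = 0.3·94 + 0.45·13 + 0.25·87 = 55.8
CE = (55.8)² = 3113.64
Risk premium = EV − CE = 4619.1 − 3113.64 = 1505.46

$1,505.46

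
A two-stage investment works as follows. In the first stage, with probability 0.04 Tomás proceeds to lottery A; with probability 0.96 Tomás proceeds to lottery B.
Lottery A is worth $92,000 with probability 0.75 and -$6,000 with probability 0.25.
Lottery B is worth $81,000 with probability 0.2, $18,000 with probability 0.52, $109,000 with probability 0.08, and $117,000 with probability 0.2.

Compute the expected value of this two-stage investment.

EV(A) = 0.75 × 92000 + 0.25 × (-6000) = 69000 − 1500 = 67500
EV(B) = 0.2 × 81000 + 0.52 × 18000 + 0.08 × 109000 + 0.2 × 117000 = 16200 + 9360 + 8720 + 23400 = 57680
Overall = 0.04 × 67500 + 0.96 × 57680 = 2700 + 55372.8 = 58072.8

$58,072.80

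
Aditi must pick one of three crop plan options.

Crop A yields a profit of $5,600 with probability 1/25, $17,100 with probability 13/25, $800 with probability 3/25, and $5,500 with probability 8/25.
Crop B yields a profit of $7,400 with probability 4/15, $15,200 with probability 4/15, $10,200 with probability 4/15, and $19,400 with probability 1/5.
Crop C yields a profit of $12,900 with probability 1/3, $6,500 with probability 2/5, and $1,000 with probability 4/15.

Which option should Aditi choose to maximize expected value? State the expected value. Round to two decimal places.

Crop B ($12,626.67)

Crop A = 1/25 × 5600 + 13/25 × 17100 + 3/25 × 800 + 8/25 × 5500 = 224 + 8892 + 96 + 1760 = 10972
Crop B = 4/15 × 7400 + 4/15 × 15200 + 4/15 × 10200 + 1/5 × 19400 = 1973.3333 + 4053.3333 + 2720 + 3880 = 12626.6667
Crop C = 1/3 × 12900 + 2/5 × 6500 + 4/15 × 1000 = 4300 + 2600 + 266.6667 = 7166.6667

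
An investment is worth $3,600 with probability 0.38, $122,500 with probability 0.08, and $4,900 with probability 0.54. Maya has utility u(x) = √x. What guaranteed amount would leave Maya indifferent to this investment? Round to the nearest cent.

E[u] = 0.38·√3600 + 0.08·√122500 + 0.54·√4900 = 0.38·60 + 0.08·350 + 0.54·70 = 88.6
CE = (88.6)² = 7849.96

$7,849.96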